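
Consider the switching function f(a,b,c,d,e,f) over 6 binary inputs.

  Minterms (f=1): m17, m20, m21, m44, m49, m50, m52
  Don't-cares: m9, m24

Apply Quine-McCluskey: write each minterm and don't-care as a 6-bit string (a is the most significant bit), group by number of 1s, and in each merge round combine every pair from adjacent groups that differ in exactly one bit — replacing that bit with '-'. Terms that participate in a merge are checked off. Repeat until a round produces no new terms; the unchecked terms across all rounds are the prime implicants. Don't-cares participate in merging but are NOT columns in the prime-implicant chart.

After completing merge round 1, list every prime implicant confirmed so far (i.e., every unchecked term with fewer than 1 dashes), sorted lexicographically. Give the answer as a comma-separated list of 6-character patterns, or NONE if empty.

size-2^0 implicants → 001001  010001(✓)  010100(✓)  010101(✓)  011000  101100  110001(✓)  110010  110100(✓)
size-2^1 implicants → -10001  -10100  010-01  01010-
Unchecked terms (primes): -10001, -10100, 001001, 010-01, 01010-, 011000, 101100, 110010

001001, 011000, 101100, 110010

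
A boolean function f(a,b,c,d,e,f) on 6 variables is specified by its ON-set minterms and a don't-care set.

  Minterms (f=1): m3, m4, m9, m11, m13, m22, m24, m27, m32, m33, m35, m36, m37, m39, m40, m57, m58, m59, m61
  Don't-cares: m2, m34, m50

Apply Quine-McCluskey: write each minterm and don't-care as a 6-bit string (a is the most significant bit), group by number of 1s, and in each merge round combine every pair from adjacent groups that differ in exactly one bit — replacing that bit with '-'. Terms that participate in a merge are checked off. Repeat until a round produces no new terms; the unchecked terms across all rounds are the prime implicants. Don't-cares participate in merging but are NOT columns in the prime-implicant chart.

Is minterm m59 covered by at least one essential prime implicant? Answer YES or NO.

Round 0: 000010✓ 000011✓ 000100✓ 001001✓ 001011✓ 001101✓ 010110 011000 011011✓ 100000✓ 100001✓ 100010✓ 100011✓ 100100✓ 100101✓ 100111✓ 101000✓ 110010✓ 111001✓ 111010✓ 111011✓ 111101✓
Round 1: -00010✓ -00011✓ -00100 -11011 0-1011 00-011 00001-✓ 001-01 0010-1 1-0010 10-000 100-00✓ 100-01✓ 100-11✓ 1000-0✓ 1000-1✓ 10000-✓ 10001-✓ 1001-1✓ 10010-✓ 11-010 111-01 1110-1 11101-
Round 2: -0001- 100--1 100-0- 1000--
PIs = {-0001-, -00100, -11011, 0-1011, 00-011, 001-01, 0010-1, 010110, 011000, 1-0010, 10-000, 100--1, 100-0-, 1000--, 11-010, 111-01, 1110-1, 11101-}
Coverage chart:
  m3: -0001-,00-011
  m4: -00100 ←essential
  m9: 001-01,0010-1
  m11: 0-1011,00-011,0010-1
  m13: 001-01 ←essential
  m22: 010110 ←essential
  m24: 011000 ←essential
  m27: -11011,0-1011
  m32: 10-000,100-0-,1000--
  m33: 100--1,100-0-,1000--
  m35: -0001-,100--1,1000--
  m36: -00100,100-0-
  m37: 100--1,100-0-
  m39: 100--1 ←essential
  m40: 10-000 ←essential
  m57: 111-01,1110-1
  m58: 11-010,11101-
  m59: -11011,1110-1,11101-
  m61: 111-01 ←essential
Essential: -00100, 001-01, 010110, 011000, 10-000, 100--1, 111-01

NO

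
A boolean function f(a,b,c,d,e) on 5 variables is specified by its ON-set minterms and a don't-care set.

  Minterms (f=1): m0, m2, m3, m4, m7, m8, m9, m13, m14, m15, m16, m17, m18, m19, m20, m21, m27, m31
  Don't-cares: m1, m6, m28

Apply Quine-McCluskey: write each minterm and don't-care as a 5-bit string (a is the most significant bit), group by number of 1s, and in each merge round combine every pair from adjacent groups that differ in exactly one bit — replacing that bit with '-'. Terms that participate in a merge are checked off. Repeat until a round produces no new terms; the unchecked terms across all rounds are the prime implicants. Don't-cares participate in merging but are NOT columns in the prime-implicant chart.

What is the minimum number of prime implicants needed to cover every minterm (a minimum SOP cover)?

7

[col 0] 00000*, 00001*, 00010*, 00011*, 00100*, 00110*, 00111*, 01000*, 01001*, 01101*, 01110*, 01111*, 10000*, 10001*, 10010*, 10011*, 10100*, 10101*, 11011*, 11100*, 11111*
[col 1] -0000*, -0001*, -0010*, -0011*, -0100*, -1111, 0-000*, 0-001*, 0-110*, 0-111*, 00-00*, 00-10*, 00-11*, 000-0*, 000-1*, 0000-*, 0001-*, 001-0*, 0011-*, 01-01, 0100-*, 011-1, 0111-*, 1-011, 1-100, 10-00*, 10-01*, 100-0*, 100-1*, 1000-*, 1001-*, 1010-*, 11-11
[col 2] -0-00, -00-0*, -00-1*, -000-*, -001-*, 0-00-, 0-11-, 00--0, 00-1-, 000--*, 10-0-, 100--*
[col 3] -00--
Prime implicants: -0-00, -00--, -1111, 0-00-, 0-11-, 00--0, 00-1-, 01-01, 011-1, 1-011, 1-100, 10-0-, 11-11
PI chart (minterm → PIs covering it):
  0 | -0-00,-00--,0-00-,00--0
  2 | -00--,00--0,00-1-
  3 | -00--,00-1-
  4 | -0-00,00--0
  7 | 0-11-,00-1-
  8 | 0-00-  (sole → essential)
  9 | 0-00-,01-01
  13 | 01-01,011-1
  14 | 0-11-  (sole → essential)
  15 | -1111,0-11-,011-1
  16 | -0-00,-00--,10-0-
  17 | -00--,10-0-
  18 | -00--  (sole → essential)
  19 | -00--,1-011
  20 | -0-00,1-100,10-0-
  21 | 10-0-  (sole → essential)
  27 | 1-011,11-11
  31 | -1111,11-11
Essential prime implicants: -00--, 0-00-, 0-11-, 10-0-
Petrick residual → -0-00, 01-01, 11-11
Minimum SOP uses 7 PIs: b'd'e' + b'c' + a'c'd' + a'cd + a'bd'e + ab'd' + abde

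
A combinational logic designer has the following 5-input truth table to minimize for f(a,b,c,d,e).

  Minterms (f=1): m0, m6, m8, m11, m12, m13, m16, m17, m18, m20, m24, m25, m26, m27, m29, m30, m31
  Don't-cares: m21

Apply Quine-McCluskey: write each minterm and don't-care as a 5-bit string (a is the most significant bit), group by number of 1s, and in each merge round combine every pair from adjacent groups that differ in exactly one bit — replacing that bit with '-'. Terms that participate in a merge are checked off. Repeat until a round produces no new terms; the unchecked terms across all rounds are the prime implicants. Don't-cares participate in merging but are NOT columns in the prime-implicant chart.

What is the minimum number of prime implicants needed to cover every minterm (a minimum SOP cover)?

[col 0] 00000*, 00110, 01000*, 01011*, 01100*, 01101*, 10000*, 10001*, 10010*, 10100*, 10101*, 11000*, 11001*, 11010*, 11011*, 11101*, 11110*, 11111*
[col 1] -0000*, -1000*, -1011, -1101, 0-000*, 01-00, 0110-, 1-000*, 1-001*, 1-010*, 1-101*, 10-00*, 10-01*, 100-0*, 1000-*, 1010-*, 11-01*, 11-10*, 11-11*, 110-0*, 110-1*, 1100-*, 1101-*, 111-1*, 1111-*
[col 2] --000, 1--01, 1-0-0, 1-00-, 10-0-, 11--1, 11-1-, 110--
Prime implicants: --000, -1011, -1101, 00110, 01-00, 0110-, 1--01, 1-0-0, 1-00-, 10-0-, 11--1, 11-1-, 110--
PI chart (minterm → PIs covering it):
  0 | --000  (sole → essential)
  6 | 00110  (sole → essential)
  8 | --000,01-00
  11 | -1011  (sole → essential)
  12 | 01-00,0110-
  13 | -1101,0110-
  16 | --000,1-0-0,1-00-,10-0-
  17 | 1--01,1-00-,10-0-
  18 | 1-0-0  (sole → essential)
  20 | 10-0-  (sole → essential)
  24 | --000,1-0-0,1-00-,110--
  25 | 1--01,1-00-,11--1,110--
  26 | 1-0-0,11-1-,110--
  27 | -1011,11--1,11-1-,110--
  29 | -1101,1--01,11--1
  30 | 11-1-  (sole → essential)
  31 | 11--1,11-1-
Essential prime implicants: --000, -1011, 00110, 1-0-0, 10-0-, 11-1-
Petrick residual → 0110-, 1--01
Minimum SOP uses 8 PIs: c'd'e' + bc'de + a'b'cde' + a'bcd' + ad'e + ac'e' + ab'd' + abd

8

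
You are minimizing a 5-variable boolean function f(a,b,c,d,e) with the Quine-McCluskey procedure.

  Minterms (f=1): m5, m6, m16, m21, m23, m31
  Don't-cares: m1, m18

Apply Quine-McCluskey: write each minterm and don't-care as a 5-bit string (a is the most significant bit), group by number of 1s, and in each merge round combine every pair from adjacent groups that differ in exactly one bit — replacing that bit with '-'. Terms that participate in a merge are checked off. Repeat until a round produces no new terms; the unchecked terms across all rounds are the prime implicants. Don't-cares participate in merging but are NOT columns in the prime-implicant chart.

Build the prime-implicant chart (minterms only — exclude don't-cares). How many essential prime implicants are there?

Round 0: 00001✓ 00101✓ 00110 10000✓ 10010✓ 10101✓ 10111✓ 11111✓
Round 1: -0101 00-01 1-111 100-0 101-1
PIs = {-0101, 00-01, 00110, 1-111, 100-0, 101-1}
Coverage chart:
  m5: -0101,00-01
  m6: 00110 ←essential
  m16: 100-0 ←essential
  m21: -0101,101-1
  m23: 1-111,101-1
  m31: 1-111 ←essential
Essential: 00110, 1-111, 100-0

3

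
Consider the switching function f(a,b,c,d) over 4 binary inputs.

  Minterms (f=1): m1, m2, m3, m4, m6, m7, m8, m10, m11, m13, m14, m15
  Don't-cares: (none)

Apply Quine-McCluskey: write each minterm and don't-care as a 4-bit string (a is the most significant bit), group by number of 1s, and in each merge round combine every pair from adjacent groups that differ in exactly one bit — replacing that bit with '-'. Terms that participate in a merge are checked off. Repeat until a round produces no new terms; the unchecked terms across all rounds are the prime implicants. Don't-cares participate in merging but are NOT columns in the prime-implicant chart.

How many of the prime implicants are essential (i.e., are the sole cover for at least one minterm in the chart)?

5

[col 0] 0001*, 0010*, 0011*, 0100*, 0110*, 0111*, 1000*, 1010*, 1011*, 1101*, 1110*, 1111*
[col 1] -010*, -011*, -110*, -111*, 0-10*, 0-11*, 00-1, 001-*, 01-0, 011-*, 1-10*, 1-11*, 10-0, 101-*, 11-1, 111-*
[col 2] --10*, --11*, -01-*, -11-*, 0-1-*, 1-1-*
[col 3] --1-
Prime implicants: --1-, 00-1, 01-0, 10-0, 11-1
PI chart (minterm → PIs covering it):
  1 | 00-1  (sole → essential)
  2 | --1-  (sole → essential)
  3 | --1-,00-1
  4 | 01-0  (sole → essential)
  6 | --1-,01-0
  7 | --1-  (sole → essential)
  8 | 10-0  (sole → essential)
  10 | --1-,10-0
  11 | --1-  (sole → essential)
  13 | 11-1  (sole → essential)
  14 | --1-  (sole → essential)
  15 | --1-,11-1
Essential prime implicants: --1-, 00-1, 01-0, 10-0, 11-1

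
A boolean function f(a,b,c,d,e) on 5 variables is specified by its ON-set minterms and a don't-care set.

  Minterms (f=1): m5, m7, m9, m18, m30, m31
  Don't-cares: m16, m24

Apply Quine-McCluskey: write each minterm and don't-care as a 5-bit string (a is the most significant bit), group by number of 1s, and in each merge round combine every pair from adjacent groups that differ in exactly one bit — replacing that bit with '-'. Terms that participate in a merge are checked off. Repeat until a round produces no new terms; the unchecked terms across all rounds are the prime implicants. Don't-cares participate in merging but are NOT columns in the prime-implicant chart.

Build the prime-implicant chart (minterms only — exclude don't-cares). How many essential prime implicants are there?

Round 0: 00101✓ 00111✓ 01001 10000✓ 10010✓ 11000✓ 11110✓ 11111✓
Round 1: 001-1 1-000 100-0 1111-
PIs = {001-1, 01001, 1-000, 100-0, 1111-}
Coverage chart:
  m5: 001-1 ←essential
  m7: 001-1 ←essential
  m9: 01001 ←essential
  m18: 100-0 ←essential
  m30: 1111- ←essential
  m31: 1111- ←essential
Essential: 001-1, 01001, 100-0, 1111-

4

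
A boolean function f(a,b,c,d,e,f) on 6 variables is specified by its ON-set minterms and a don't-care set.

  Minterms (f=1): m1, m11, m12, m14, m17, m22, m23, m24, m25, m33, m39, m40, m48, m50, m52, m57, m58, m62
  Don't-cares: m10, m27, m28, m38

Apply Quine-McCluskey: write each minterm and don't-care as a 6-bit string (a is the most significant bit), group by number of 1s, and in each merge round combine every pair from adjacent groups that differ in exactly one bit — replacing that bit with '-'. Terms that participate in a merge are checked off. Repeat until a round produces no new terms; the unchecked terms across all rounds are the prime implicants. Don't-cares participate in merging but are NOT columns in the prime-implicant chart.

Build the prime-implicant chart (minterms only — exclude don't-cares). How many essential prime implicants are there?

Round 0: 000001✓ 001010✓ 001011✓ 001100✓ 001110✓ 010001✓ 010110✓ 010111✓ 011000✓ 011001✓ 011011✓ 011100✓ 100001✓ 100110✓ 100111✓ 101000 110000✓ 110010✓ 110100✓ 111001✓ 111010✓ 111110✓
Round 1: -00001 -11001 0-0001 0-1011 0-1100 001-10 00101- 0011-0 01-001 01011- 011-00 0110-1 01100- 10011- 11-010 110-00 1100-0 111-10
PIs = {-00001, -11001, 0-0001, 0-1011, 0-1100, 001-10, 00101-, 0011-0, 01-001, 01011-, 011-00, 0110-1, 01100-, 10011-, 101000, 11-010, 110-00, 1100-0, 111-10}
Coverage chart:
  m1: -00001,0-0001
  m11: 0-1011,00101-
  m12: 0-1100,0011-0
  m14: 001-10,0011-0
  m17: 0-0001,01-001
  m22: 01011- ←essential
  m23: 01011- ←essential
  m24: 011-00,01100-
  m25: -11001,01-001,0110-1,01100-
  m33: -00001 ←essential
  m39: 10011- ←essential
  m40: 101000 ←essential
  m48: 110-00,1100-0
  m50: 11-010,1100-0
  m52: 110-00 ←essential
  m57: -11001 ←essential
  m58: 11-010,111-10
  m62: 111-10 ←essential
Essential: -00001, -11001, 01011-, 10011-, 101000, 110-00, 111-10

7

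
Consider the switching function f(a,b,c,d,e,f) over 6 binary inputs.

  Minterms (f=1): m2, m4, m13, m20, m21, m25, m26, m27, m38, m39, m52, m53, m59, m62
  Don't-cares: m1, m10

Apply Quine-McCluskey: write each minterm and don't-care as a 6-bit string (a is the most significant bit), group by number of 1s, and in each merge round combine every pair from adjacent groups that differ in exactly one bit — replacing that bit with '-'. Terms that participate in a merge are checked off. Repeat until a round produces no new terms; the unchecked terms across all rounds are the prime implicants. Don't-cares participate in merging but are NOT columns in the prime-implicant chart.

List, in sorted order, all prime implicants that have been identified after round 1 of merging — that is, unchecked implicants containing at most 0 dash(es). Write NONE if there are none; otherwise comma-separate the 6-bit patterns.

000001, 001101, 111110

[col 0] 000001, 000010*, 000100*, 001010*, 001101, 010100*, 010101*, 011001*, 011010*, 011011*, 100110*, 100111*, 110100*, 110101*, 111011*, 111110
[col 1] -10100*, -10101*, -11011, 0-0100, 0-1010, 00-010, 01010-*, 0110-1, 01101-, 10011-, 11010-*
[col 2] -1010-
Prime implicants: -1010-, -11011, 0-0100, 0-1010, 00-010, 000001, 001101, 0110-1, 01101-, 10011-, 111110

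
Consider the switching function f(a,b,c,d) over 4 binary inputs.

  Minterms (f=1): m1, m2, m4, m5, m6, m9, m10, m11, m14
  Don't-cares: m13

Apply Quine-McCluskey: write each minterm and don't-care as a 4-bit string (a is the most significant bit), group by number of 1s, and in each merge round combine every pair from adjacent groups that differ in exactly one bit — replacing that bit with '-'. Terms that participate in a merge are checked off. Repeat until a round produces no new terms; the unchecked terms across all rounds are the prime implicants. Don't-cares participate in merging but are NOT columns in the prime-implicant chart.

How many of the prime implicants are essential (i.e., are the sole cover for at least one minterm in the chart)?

size-2^0 implicants → 0001(✓)  0010(✓)  0100(✓)  0101(✓)  0110(✓)  1001(✓)  1010(✓)  1011(✓)  1101(✓)  1110(✓)
size-2^1 implicants → -001(✓)  -010(✓)  -101(✓)  -110(✓)  0-01(✓)  0-10(✓)  01-0  010-  1-01(✓)  1-10(✓)  10-1  101-
size-2^2 implicants → --01  --10
Unchecked terms (primes): --01, --10, 01-0, 010-, 10-1, 101-
Minterm coverage:
  m1 ⊆ --01 [E]
  m2 ⊆ --10 [E]
  m4 ⊆ 01-0,010-
  m5 ⊆ --01,010-
  m6 ⊆ --10,01-0
  m9 ⊆ --01,10-1
  m10 ⊆ --10,101-
  m11 ⊆ 10-1,101-
  m14 ⊆ --10 [E]
E = {--01, --10}

2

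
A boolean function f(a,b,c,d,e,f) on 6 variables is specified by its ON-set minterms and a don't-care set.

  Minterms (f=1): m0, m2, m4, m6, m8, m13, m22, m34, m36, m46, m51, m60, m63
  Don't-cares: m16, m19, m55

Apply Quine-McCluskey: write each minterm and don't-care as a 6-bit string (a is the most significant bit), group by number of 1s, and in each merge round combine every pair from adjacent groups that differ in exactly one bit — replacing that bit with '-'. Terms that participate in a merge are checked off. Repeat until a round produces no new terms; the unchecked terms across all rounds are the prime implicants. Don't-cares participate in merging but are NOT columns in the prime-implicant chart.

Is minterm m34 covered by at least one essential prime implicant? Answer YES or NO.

[col 0] 000000*, 000010*, 000100*, 000110*, 001000*, 001101, 010000*, 010011*, 010110*, 100010*, 100100*, 101110, 110011*, 110111*, 111100, 111111*
[col 1] -00010, -00100, -10011, 0-0000, 0-0110, 00-000, 000-00*, 000-10*, 0000-0*, 0001-0*, 11-111, 110-11
[col 2] 000--0
Prime implicants: -00010, -00100, -10011, 0-0000, 0-0110, 00-000, 000--0, 001101, 101110, 11-111, 110-11, 111100
PI chart (minterm → PIs covering it):
  0 | 0-0000,00-000,000--0
  2 | -00010,000--0
  4 | -00100,000--0
  6 | 0-0110,000--0
  8 | 00-000  (sole → essential)
  13 | 001101  (sole → essential)
  22 | 0-0110  (sole → essential)
  34 | -00010  (sole → essential)
  36 | -00100  (sole → essential)
  46 | 101110  (sole → essential)
  51 | -10011,110-11
  60 | 111100  (sole → essential)
  63 | 11-111  (sole → essential)
Essential prime implicants: -00010, -00100, 0-0110, 00-000, 001101, 101110, 11-111, 111100

YES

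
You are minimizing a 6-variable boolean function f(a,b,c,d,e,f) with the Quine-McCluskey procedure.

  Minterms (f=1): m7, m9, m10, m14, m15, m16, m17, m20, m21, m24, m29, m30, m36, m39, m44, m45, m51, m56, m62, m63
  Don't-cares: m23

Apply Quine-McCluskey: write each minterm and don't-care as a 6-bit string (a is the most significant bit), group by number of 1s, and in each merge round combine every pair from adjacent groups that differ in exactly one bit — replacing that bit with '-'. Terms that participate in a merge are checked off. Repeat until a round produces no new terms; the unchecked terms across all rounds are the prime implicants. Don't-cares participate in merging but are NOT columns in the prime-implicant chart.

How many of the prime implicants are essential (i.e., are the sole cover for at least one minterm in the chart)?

10

size-2^0 implicants → 000111(✓)  001001  001010(✓)  001110(✓)  001111(✓)  010000(✓)  010001(✓)  010100(✓)  010101(✓)  010111(✓)  011000(✓)  011101(✓)  011110(✓)  100100(✓)  100111(✓)  101100(✓)  101101(✓)  110011  111000(✓)  111110(✓)  111111(✓)
size-2^1 implicants → -00111  -11000  -11110  0-0111  0-1110  00-111  001-10  00111-  01-000  01-101  010-00(✓)  010-01(✓)  01000-(✓)  0101-1  01010-(✓)  10-100  10110-  11111-
size-2^2 implicants → 010-0-
Unchecked terms (primes): -00111, -11000, -11110, 0-0111, 0-1110, 00-111, 001-10, 001001, 00111-, 01-000, 01-101, 010-0-, 0101-1, 10-100, 10110-, 110011, 11111-
Minterm coverage:
  m7 ⊆ -00111,0-0111,00-111
  m9 ⊆ 001001 [E]
  m10 ⊆ 001-10 [E]
  m14 ⊆ 0-1110,001-10,00111-
  m15 ⊆ 00-111,00111-
  m16 ⊆ 01-000,010-0-
  m17 ⊆ 010-0- [E]
  m20 ⊆ 010-0- [E]
  m21 ⊆ 01-101,010-0-,0101-1
  m24 ⊆ -11000,01-000
  m29 ⊆ 01-101 [E]
  m30 ⊆ -11110,0-1110
  m36 ⊆ 10-100 [E]
  m39 ⊆ -00111 [E]
  m44 ⊆ 10-100,10110-
  m45 ⊆ 10110- [E]
  m51 ⊆ 110011 [E]
  m56 ⊆ -11000 [E]
  m62 ⊆ -11110,11111-
  m63 ⊆ 11111- [E]
E = {-00111, -11000, 001-10, 001001, 01-101, 010-0-, 10-100, 10110-, 110011, 11111-}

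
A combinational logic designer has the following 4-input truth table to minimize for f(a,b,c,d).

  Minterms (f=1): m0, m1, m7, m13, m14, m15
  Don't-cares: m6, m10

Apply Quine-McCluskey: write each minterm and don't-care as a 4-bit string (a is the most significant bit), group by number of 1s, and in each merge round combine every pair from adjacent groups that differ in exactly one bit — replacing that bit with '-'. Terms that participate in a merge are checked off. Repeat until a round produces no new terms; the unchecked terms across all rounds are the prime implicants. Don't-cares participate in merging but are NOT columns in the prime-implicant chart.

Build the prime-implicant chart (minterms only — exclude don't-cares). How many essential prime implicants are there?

3

[col 0] 0000*, 0001*, 0110*, 0111*, 1010*, 1101*, 1110*, 1111*
[col 1] -110*, -111*, 000-, 011-*, 1-10, 11-1, 111-*
[col 2] -11-
Prime implicants: -11-, 000-, 1-10, 11-1
PI chart (minterm → PIs covering it):
  0 | 000-  (sole → essential)
  1 | 000-  (sole → essential)
  7 | -11-  (sole → essential)
  13 | 11-1  (sole → essential)
  14 | -11-,1-10
  15 | -11-,11-1
Essential prime implicants: -11-, 000-, 11-1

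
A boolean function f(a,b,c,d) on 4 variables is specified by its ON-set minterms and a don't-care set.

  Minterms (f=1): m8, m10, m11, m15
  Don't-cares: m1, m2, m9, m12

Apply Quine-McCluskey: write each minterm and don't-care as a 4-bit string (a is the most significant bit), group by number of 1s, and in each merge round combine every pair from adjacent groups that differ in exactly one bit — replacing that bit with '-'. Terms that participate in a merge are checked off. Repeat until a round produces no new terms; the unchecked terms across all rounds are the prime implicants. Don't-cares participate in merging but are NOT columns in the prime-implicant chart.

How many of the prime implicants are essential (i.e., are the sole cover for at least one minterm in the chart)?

1

Round 0: 0001✓ 0010✓ 1000✓ 1001✓ 1010✓ 1011✓ 1100✓ 1111✓
Round 1: -001 -010 1-00 1-11 10-0✓ 10-1✓ 100-✓ 101-✓
Round 2: 10--
PIs = {-001, -010, 1-00, 1-11, 10--}
Coverage chart:
  m8: 1-00,10--
  m10: -010,10--
  m11: 1-11,10--
  m15: 1-11 ←essential
Essential: 1-11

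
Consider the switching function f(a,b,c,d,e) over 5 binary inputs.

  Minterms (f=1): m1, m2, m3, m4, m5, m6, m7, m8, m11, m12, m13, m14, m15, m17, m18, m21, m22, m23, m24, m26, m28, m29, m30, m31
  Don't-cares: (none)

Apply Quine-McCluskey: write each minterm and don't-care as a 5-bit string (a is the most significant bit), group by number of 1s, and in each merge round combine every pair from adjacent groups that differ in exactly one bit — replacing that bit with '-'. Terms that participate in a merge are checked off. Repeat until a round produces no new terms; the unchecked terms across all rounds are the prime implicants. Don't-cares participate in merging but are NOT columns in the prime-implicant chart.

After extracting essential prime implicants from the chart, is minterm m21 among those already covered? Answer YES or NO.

YES

Round 0: 00001✓ 00010✓ 00011✓ 00100✓ 00101✓ 00110✓ 00111✓ 01000✓ 01011✓ 01100✓ 01101✓ 01110✓ 01111✓ 10001✓ 10010✓ 10101✓ 10110✓ 10111✓ 11000✓ 11010✓ 11100✓ 11101✓ 11110✓ 11111✓
Round 1: -0001✓ -0010✓ -0101✓ -0110✓ -0111✓ -1000✓ -1100✓ -1101✓ -1110✓ -1111✓ 0-011✓ 0-100✓ 0-101✓ 0-110✓ 0-111✓ 00-01✓ 00-10✓ 00-11✓ 000-1✓ 0001-✓ 001-0✓ 001-1✓ 0010-✓ 0011-✓ 01-00✓ 01-11✓ 011-0✓ 011-1✓ 0110-✓ 0111-✓ 1-010✓ 1-101✓ 1-110✓ 1-111✓ 10-01✓ 10-10✓ 101-1✓ 1011-✓ 11-00✓ 11-10✓ 110-0✓ 111-0✓ 111-1✓ 1110-✓ 1111-✓
Round 2: --101✓ --110✓ --111✓ -0-01 -0-10 -01-1✓ -011-✓ -1-00 -11-0✓ -11-1✓ -110-✓ -111-✓ 0--11 0-1-0✓ 0-1-1✓ 0-10-✓ 0-11-✓ 00--1 00-1- 001--✓ 011--✓ 1--10 1-1-1✓ 1-11-✓ 11--0 111--✓
Round 3: --1-1 --11- -11-- 0-1--
PIs = {--1-1, --11-, -0-01, -0-10, -1-00, -11--, 0--11, 0-1--, 00--1, 00-1-, 1--10, 11--0}
Coverage chart:
  m1: -0-01,00--1
  m2: -0-10,00-1-
  m3: 0--11,00--1,00-1-
  m4: 0-1-- ←essential
  m5: --1-1,-0-01,0-1--,00--1
  m6: --11-,-0-10,0-1--,00-1-
  m7: --1-1,--11-,0--11,0-1--,00--1,00-1-
  m8: -1-00 ←essential
  m11: 0--11 ←essential
  m12: -1-00,-11--,0-1--
  m13: --1-1,-11--,0-1--
  m14: --11-,-11--,0-1--
  m15: --1-1,--11-,-11--,0--11,0-1--
  m17: -0-01 ←essential
  m18: -0-10,1--10
  m21: --1-1,-0-01
  m22: --11-,-0-10,1--10
  m23: --1-1,--11-
  m24: -1-00,11--0
  m26: 1--10,11--0
  m28: -1-00,-11--,11--0
  m29: --1-1,-11--
  m30: --11-,-11--,1--10,11--0
  m31: --1-1,--11-,-11--
Essential: -0-01, -1-00, 0--11, 0-1--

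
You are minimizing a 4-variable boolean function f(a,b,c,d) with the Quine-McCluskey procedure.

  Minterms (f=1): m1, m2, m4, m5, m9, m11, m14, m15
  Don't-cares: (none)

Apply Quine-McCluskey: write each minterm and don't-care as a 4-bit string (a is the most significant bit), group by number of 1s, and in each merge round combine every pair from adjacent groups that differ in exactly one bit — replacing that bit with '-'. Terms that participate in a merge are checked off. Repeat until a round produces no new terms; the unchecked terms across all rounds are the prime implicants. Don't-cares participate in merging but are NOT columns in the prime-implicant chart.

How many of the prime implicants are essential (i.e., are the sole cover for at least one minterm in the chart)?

Round 0: 0001✓ 0010 0100✓ 0101✓ 1001✓ 1011✓ 1110✓ 1111✓
Round 1: -001 0-01 010- 1-11 10-1 111-
PIs = {-001, 0-01, 0010, 010-, 1-11, 10-1, 111-}
Coverage chart:
  m1: -001,0-01
  m2: 0010 ←essential
  m4: 010- ←essential
  m5: 0-01,010-
  m9: -001,10-1
  m11: 1-11,10-1
  m14: 111- ←essential
  m15: 1-11,111-
Essential: 0010, 010-, 111-

3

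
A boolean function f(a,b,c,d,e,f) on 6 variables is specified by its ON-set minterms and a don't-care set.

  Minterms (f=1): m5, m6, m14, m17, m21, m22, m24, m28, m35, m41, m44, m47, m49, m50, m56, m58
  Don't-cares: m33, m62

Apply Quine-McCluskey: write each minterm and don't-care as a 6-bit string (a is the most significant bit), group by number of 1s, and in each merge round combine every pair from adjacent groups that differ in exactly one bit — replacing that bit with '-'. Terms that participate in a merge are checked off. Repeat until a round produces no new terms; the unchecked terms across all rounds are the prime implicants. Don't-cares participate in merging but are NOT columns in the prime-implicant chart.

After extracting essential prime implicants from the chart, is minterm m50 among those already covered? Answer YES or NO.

YES

[col 0] 000101*, 000110*, 001110*, 010001*, 010101*, 010110*, 011000*, 011100*, 100001*, 100011*, 101001*, 101100, 101111, 110001*, 110010*, 111000*, 111010*, 111110*
[col 1] -10001, -11000, 0-0101, 0-0110, 00-110, 010-01, 011-00, 1-0001, 10-001, 1000-1, 11-010, 111-10, 1110-0
Prime implicants: -10001, -11000, 0-0101, 0-0110, 00-110, 010-01, 011-00, 1-0001, 10-001, 1000-1, 101100, 101111, 11-010, 111-10, 1110-0
PI chart (minterm → PIs covering it):
  5 | 0-0101  (sole → essential)
  6 | 0-0110,00-110
  14 | 00-110  (sole → essential)
  17 | -10001,010-01
  21 | 0-0101,010-01
  22 | 0-0110  (sole → essential)
  24 | -11000,011-00
  28 | 011-00  (sole → essential)
  35 | 1000-1  (sole → essential)
  41 | 10-001  (sole → essential)
  44 | 101100  (sole → essential)
  47 | 101111  (sole → essential)
  49 | -10001,1-0001
  50 | 11-010  (sole → essential)
  56 | -11000,1110-0
  58 | 11-010,111-10,1110-0
Essential prime implicants: 0-0101, 0-0110, 00-110, 011-00, 10-001, 1000-1, 101100, 101111, 11-010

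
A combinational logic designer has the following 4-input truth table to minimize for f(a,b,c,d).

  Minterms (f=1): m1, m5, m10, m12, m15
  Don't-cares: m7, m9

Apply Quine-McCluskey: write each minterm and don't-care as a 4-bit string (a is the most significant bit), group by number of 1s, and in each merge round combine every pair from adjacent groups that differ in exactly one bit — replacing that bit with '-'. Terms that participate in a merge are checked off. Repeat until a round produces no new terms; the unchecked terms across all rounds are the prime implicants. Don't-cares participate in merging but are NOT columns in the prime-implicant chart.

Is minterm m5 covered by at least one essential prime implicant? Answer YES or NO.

[col 0] 0001*, 0101*, 0111*, 1001*, 1010, 1100, 1111*
[col 1] -001, -111, 0-01, 01-1
Prime implicants: -001, -111, 0-01, 01-1, 1010, 1100
PI chart (minterm → PIs covering it):
  1 | -001,0-01
  5 | 0-01,01-1
  10 | 1010  (sole → essential)
  12 | 1100  (sole → essential)
  15 | -111  (sole → essential)
Essential prime implicants: -111, 1010, 1100

NO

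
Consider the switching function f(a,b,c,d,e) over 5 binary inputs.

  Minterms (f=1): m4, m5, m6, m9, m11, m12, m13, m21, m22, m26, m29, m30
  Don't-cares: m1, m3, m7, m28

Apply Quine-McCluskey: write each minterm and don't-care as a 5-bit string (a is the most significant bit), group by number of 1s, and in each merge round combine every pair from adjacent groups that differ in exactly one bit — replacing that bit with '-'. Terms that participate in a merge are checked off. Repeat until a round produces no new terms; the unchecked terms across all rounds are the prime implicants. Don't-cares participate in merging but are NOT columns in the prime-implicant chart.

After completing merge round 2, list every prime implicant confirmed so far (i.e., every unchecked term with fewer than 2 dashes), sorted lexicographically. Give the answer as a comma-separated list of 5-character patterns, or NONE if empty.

[col 0] 00001*, 00011*, 00100*, 00101*, 00110*, 00111*, 01001*, 01011*, 01100*, 01101*, 10101*, 10110*, 11010*, 11100*, 11101*, 11110*
[col 1] -0101*, -0110, -1100*, -1101*, 0-001*, 0-011*, 0-100*, 0-101*, 00-01*, 00-11*, 000-1*, 001-0*, 001-1*, 0010-*, 0011-*, 01-01*, 010-1*, 0110-*, 1-101*, 1-110, 11-10, 111-0, 1110-*
[col 2] --101, -110-, 0--01, 0-0-1, 0-10-, 00--1, 001--
Prime implicants: --101, -0110, -110-, 0--01, 0-0-1, 0-10-, 00--1, 001--, 1-110, 11-10, 111-0

-0110, 1-110, 11-10, 111-0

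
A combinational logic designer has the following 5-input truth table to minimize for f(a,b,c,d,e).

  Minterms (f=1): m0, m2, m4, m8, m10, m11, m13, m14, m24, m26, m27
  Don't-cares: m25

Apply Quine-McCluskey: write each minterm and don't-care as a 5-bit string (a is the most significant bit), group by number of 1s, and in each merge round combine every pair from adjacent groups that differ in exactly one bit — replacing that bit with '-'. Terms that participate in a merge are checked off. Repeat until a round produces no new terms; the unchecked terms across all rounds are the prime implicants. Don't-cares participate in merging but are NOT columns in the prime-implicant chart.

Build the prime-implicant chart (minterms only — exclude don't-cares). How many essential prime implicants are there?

size-2^0 implicants → 00000(✓)  00010(✓)  00100(✓)  01000(✓)  01010(✓)  01011(✓)  01101  01110(✓)  11000(✓)  11001(✓)  11010(✓)  11011(✓)
size-2^1 implicants → -1000(✓)  -1010(✓)  -1011(✓)  0-000(✓)  0-010(✓)  00-00  000-0(✓)  01-10  010-0(✓)  0101-(✓)  110-0(✓)  110-1(✓)  1100-(✓)  1101-(✓)
size-2^2 implicants → -10-0  -101-  0-0-0  110--
Unchecked terms (primes): -10-0, -101-, 0-0-0, 00-00, 01-10, 01101, 110--
Minterm coverage:
  m0 ⊆ 0-0-0,00-00
  m2 ⊆ 0-0-0 [E]
  m4 ⊆ 00-00 [E]
  m8 ⊆ -10-0,0-0-0
  m10 ⊆ -10-0,-101-,0-0-0,01-10
  m11 ⊆ -101- [E]
  m13 ⊆ 01101 [E]
  m14 ⊆ 01-10 [E]
  m24 ⊆ -10-0,110--
  m26 ⊆ -10-0,-101-,110--
  m27 ⊆ -101-,110--
E = {-101-, 0-0-0, 00-00, 01-10, 01101}

5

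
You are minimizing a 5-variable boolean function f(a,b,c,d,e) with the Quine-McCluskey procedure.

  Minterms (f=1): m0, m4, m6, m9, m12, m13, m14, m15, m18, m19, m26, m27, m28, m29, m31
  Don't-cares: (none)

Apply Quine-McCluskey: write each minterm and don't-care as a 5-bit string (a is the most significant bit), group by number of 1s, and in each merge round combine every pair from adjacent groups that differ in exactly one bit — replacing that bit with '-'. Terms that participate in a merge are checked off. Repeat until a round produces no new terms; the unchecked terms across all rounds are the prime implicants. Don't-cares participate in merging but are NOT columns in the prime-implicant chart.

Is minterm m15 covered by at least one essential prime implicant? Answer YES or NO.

NO

size-2^0 implicants → 00000(✓)  00100(✓)  00110(✓)  01001(✓)  01100(✓)  01101(✓)  01110(✓)  01111(✓)  10010(✓)  10011(✓)  11010(✓)  11011(✓)  11100(✓)  11101(✓)  11111(✓)
size-2^1 implicants → -1100(✓)  -1101(✓)  -1111(✓)  0-100(✓)  0-110(✓)  00-00  001-0(✓)  01-01  011-0(✓)  011-1(✓)  0110-(✓)  0111-(✓)  1-010(✓)  1-011(✓)  1001-(✓)  11-11  1101-(✓)  111-1(✓)  1110-(✓)
size-2^2 implicants → -11-1  -110-  0-1-0  011--  1-01-
Unchecked terms (primes): -11-1, -110-, 0-1-0, 00-00, 01-01, 011--, 1-01-, 11-11
Minterm coverage:
  m0 ⊆ 00-00 [E]
  m4 ⊆ 0-1-0,00-00
  m6 ⊆ 0-1-0 [E]
  m9 ⊆ 01-01 [E]
  m12 ⊆ -110-,0-1-0,011--
  m13 ⊆ -11-1,-110-,01-01,011--
  m14 ⊆ 0-1-0,011--
  m15 ⊆ -11-1,011--
  m18 ⊆ 1-01- [E]
  m19 ⊆ 1-01- [E]
  m26 ⊆ 1-01- [E]
  m27 ⊆ 1-01-,11-11
  m28 ⊆ -110- [E]
  m29 ⊆ -11-1,-110-
  m31 ⊆ -11-1,11-11
E = {-110-, 0-1-0, 00-00, 01-01, 1-01-}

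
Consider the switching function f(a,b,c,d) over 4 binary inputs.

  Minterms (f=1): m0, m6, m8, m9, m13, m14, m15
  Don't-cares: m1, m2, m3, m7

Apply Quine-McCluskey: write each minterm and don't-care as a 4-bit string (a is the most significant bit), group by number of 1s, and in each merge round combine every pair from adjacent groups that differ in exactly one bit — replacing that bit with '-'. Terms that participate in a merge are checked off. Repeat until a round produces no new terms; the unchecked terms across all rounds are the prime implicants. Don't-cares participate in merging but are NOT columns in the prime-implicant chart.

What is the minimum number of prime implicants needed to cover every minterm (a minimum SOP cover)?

size-2^0 implicants → 0000(✓)  0001(✓)  0010(✓)  0011(✓)  0110(✓)  0111(✓)  1000(✓)  1001(✓)  1101(✓)  1110(✓)  1111(✓)
size-2^1 implicants → -000(✓)  -001(✓)  -110(✓)  -111(✓)  0-10(✓)  0-11(✓)  00-0(✓)  00-1(✓)  000-(✓)  001-(✓)  011-(✓)  1-01  100-(✓)  11-1  111-(✓)
size-2^2 implicants → -00-  -11-  0-1-  00--
Unchecked terms (primes): -00-, -11-, 0-1-, 00--, 1-01, 11-1
Minterm coverage:
  m0 ⊆ -00-,00--
  m6 ⊆ -11-,0-1-
  m8 ⊆ -00- [E]
  m9 ⊆ -00-,1-01
  m13 ⊆ 1-01,11-1
  m14 ⊆ -11- [E]
  m15 ⊆ -11-,11-1
E = {-00-, -11-}
Petrick residual → 1-01
Cover = b'c' + bc + ac'd  |cover|=3

3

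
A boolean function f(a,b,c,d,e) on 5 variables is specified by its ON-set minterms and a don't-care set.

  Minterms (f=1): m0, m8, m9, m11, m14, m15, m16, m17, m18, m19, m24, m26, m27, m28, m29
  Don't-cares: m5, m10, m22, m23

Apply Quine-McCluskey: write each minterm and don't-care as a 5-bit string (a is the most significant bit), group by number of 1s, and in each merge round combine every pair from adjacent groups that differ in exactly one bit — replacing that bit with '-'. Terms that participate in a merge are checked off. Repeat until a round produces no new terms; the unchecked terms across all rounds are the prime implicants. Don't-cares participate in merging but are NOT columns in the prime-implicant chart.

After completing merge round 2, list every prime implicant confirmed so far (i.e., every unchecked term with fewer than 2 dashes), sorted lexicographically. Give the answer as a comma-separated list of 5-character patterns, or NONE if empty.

size-2^0 implicants → 00000(✓)  00101  01000(✓)  01001(✓)  01010(✓)  01011(✓)  01110(✓)  01111(✓)  10000(✓)  10001(✓)  10010(✓)  10011(✓)  10110(✓)  10111(✓)  11000(✓)  11010(✓)  11011(✓)  11100(✓)  11101(✓)
size-2^1 implicants → -0000(✓)  -1000(✓)  -1010(✓)  -1011(✓)  0-000(✓)  01-10(✓)  01-11(✓)  010-0(✓)  010-1(✓)  0100-(✓)  0101-(✓)  0111-(✓)  1-000(✓)  1-010(✓)  1-011(✓)  10-10(✓)  10-11(✓)  100-0(✓)  100-1(✓)  1000-(✓)  1001-(✓)  1011-(✓)  11-00  110-0(✓)  1101-(✓)  1110-
size-2^2 implicants → --000  -10-0  -101-  01-1-  010--  1-0-0  1-01-  10-1-  100--
Unchecked terms (primes): --000, -10-0, -101-, 00101, 01-1-, 010--, 1-0-0, 1-01-, 10-1-, 100--, 11-00, 1110-

00101, 11-00, 1110-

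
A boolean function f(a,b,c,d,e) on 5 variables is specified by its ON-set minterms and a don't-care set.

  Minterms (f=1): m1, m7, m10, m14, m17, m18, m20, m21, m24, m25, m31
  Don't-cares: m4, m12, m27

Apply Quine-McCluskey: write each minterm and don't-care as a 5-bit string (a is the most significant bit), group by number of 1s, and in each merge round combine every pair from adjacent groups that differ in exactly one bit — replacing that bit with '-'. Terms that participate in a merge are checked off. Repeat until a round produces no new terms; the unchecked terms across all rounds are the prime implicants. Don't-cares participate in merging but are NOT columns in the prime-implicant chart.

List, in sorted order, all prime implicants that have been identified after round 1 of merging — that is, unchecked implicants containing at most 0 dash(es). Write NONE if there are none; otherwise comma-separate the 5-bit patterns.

Round 0: 00001✓ 00100✓ 00111 01010✓ 01100✓ 01110✓ 10001✓ 10010 10100✓ 10101✓ 11000✓ 11001✓ 11011✓ 11111✓
Round 1: -0001 -0100 0-100 01-10 011-0 1-001 10-01 1010- 11-11 110-1 1100-
PIs = {-0001, -0100, 0-100, 00111, 01-10, 011-0, 1-001, 10-01, 10010, 1010-, 11-11, 110-1, 1100-}

00111, 10010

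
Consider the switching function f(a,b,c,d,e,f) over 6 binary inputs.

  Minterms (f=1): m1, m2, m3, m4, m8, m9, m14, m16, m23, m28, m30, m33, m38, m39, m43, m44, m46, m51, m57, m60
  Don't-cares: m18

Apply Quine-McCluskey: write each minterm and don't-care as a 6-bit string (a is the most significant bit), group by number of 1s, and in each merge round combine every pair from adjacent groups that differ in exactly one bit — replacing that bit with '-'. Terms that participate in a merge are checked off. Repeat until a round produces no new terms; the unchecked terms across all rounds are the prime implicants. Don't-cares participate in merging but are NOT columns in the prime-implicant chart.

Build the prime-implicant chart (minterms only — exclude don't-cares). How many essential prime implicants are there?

9

size-2^0 implicants → 000001(✓)  000010(✓)  000011(✓)  000100  001000(✓)  001001(✓)  001110(✓)  010000(✓)  010010(✓)  010111  011100(✓)  011110(✓)  100001(✓)  100110(✓)  100111(✓)  101011  101100(✓)  101110(✓)  110011  111001  111100(✓)
size-2^1 implicants → -00001  -01110  -11100  0-0010  0-1110  00-001  0000-1  00001-  00100-  0100-0  0111-0  1-1100  10-110  10011-  1011-0
Unchecked terms (primes): -00001, -01110, -11100, 0-0010, 0-1110, 00-001, 0000-1, 00001-, 000100, 00100-, 0100-0, 010111, 0111-0, 1-1100, 10-110, 10011-, 101011, 1011-0, 110011, 111001
Minterm coverage:
  m1 ⊆ -00001,00-001,0000-1
  m2 ⊆ 0-0010,00001-
  m3 ⊆ 0000-1,00001-
  m4 ⊆ 000100 [E]
  m8 ⊆ 00100- [E]
  m9 ⊆ 00-001,00100-
  m14 ⊆ -01110,0-1110
  m16 ⊆ 0100-0 [E]
  m23 ⊆ 010111 [E]
  m28 ⊆ -11100,0111-0
  m30 ⊆ 0-1110,0111-0
  m33 ⊆ -00001 [E]
  m38 ⊆ 10-110,10011-
  m39 ⊆ 10011- [E]
  m43 ⊆ 101011 [E]
  m44 ⊆ 1-1100,1011-0
  m46 ⊆ -01110,10-110,1011-0
  m51 ⊆ 110011 [E]
  m57 ⊆ 111001 [E]
  m60 ⊆ -11100,1-1100
E = {-00001, 000100, 00100-, 0100-0, 010111, 10011-, 101011, 110011, 111001}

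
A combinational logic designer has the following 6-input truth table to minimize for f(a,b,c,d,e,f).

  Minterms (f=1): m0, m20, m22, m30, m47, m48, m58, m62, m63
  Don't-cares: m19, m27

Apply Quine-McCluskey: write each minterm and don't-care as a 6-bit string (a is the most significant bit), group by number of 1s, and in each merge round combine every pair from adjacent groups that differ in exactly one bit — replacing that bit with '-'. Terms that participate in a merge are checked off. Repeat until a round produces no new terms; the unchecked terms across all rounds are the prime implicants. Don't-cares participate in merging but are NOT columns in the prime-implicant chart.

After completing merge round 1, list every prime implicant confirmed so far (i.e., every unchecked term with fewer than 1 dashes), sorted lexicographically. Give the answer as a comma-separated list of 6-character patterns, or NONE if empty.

000000, 110000

[col 0] 000000, 010011*, 010100*, 010110*, 011011*, 011110*, 101111*, 110000, 111010*, 111110*, 111111*
[col 1] -11110, 01-011, 01-110, 0101-0, 1-1111, 111-10, 11111-
Prime implicants: -11110, 000000, 01-011, 01-110, 0101-0, 1-1111, 110000, 111-10, 11111-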